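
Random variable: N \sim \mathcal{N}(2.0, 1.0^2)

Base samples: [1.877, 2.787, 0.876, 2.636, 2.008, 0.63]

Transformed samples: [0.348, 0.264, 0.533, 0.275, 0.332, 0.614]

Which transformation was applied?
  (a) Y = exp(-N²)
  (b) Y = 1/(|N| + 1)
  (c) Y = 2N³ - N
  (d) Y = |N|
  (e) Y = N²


Checking option (b) Y = 1/(|N| + 1):
  N = 1.877 -> Y = 0.348 ✓
  N = 2.787 -> Y = 0.264 ✓
  N = 0.876 -> Y = 0.533 ✓
All samples match this transformation.

(b) 1/(|N| + 1)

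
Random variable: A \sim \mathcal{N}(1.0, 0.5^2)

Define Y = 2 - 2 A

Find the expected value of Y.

For Y = -2A + 2:
E[Y] = -2 * E[A] + 2
E[A] = 1.0 = 1
E[Y] = -2 * 1 + 2 = 0

0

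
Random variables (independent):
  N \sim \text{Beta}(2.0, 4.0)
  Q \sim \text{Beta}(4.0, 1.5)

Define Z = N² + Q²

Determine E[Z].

E[Z] = E[N²] + E[Q²]
E[N²] = Var(N) + E[N]² = 0.031746032 + 0.11111111 = 0.14285714
E[Q²] = Var(Q) + E[Q]² = 0.03051494 + 0.52892562 = 0.55944056
E[Z] = 0.14285714 + 0.55944056 = 0.7022977

0.7022977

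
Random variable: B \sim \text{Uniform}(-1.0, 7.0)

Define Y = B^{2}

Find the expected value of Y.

E[Y] = 1*E[B²]
E[B] = 3
E[B²] = Var(B) + (E[B])² = 5.3333333 + 9 = 14.333333
E[Y] = 1*14.333333 = 14.333333

14.333333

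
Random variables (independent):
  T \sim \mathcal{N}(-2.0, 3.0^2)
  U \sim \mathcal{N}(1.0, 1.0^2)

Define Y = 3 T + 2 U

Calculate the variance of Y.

For independent RVs: Var(aX + bY) = a²Var(X) + b²Var(Y)
Var(T) = 9
Var(U) = 1
Var(Y) = 3²*9 + 2²*1
= 9*9 + 4*1 = 85

85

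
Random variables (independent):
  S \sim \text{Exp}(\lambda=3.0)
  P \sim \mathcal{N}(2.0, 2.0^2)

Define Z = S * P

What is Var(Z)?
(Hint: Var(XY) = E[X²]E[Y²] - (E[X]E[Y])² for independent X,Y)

Var(XY) = E[X²]E[Y²] - (E[X]E[Y])²
E[S] = 0.33333333, Var(S) = 0.11111111
E[P] = 2, Var(P) = 4
E[S²] = 0.11111111 + 0.33333333² = 0.22222222
E[P²] = 4 + 2² = 8
Var(Z) = 0.22222222*8 - (0.33333333*2)²
= 1.7777778 - 0.44444444 = 1.3333333

1.3333333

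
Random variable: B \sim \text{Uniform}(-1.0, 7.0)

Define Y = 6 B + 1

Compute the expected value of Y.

For Y = 6B + 1:
E[Y] = 6 * E[B] + 1
E[B] = (-1 + 7)/2 = 3
E[Y] = 6 * 3 + 1 = 19

19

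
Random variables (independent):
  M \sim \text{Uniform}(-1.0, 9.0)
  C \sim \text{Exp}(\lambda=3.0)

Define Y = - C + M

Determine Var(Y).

For independent RVs: Var(aX + bY) = a²Var(X) + b²Var(Y)
Var(M) = 8.3333333
Var(C) = 0.11111111
Var(Y) = 1²*8.3333333 + (-1)²*0.11111111
= 1*8.3333333 + 1*0.11111111 = 8.4444444

8.4444444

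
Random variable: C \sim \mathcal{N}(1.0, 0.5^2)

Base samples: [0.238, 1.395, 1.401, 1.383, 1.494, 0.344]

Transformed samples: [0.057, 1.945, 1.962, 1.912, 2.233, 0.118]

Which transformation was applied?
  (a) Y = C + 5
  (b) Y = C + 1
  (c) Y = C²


Checking option (c) Y = C²:
  C = 0.238 -> Y = 0.057 ✓
  C = 1.395 -> Y = 1.945 ✓
  C = 1.401 -> Y = 1.962 ✓
All samples match this transformation.

(c) C²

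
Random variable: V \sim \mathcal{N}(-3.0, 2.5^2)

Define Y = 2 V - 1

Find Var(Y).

For Y = aV + b: Var(Y) = a² * Var(V)
Var(V) = 2.5^2 = 6.25
Var(Y) = 2² * 6.25 = 4 * 6.25 = 25

25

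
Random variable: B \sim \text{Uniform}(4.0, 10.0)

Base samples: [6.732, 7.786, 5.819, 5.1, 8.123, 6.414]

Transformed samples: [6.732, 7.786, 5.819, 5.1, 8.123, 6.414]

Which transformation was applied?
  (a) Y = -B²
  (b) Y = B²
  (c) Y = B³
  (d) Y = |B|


Checking option (d) Y = |B|:
  B = 6.732 -> Y = 6.732 ✓
  B = 7.786 -> Y = 7.786 ✓
  B = 5.819 -> Y = 5.819 ✓
All samples match this transformation.

(d) |B|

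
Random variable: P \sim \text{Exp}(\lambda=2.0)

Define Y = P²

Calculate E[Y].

Using E[X²] = Var(X) + (E[X])²:
E[P] = 0.5
Var(P) = 1/2.0^2 = 0.25
E[P²] = 0.25 + 0.5² = 0.25 + 0.25 = 0.5

0.5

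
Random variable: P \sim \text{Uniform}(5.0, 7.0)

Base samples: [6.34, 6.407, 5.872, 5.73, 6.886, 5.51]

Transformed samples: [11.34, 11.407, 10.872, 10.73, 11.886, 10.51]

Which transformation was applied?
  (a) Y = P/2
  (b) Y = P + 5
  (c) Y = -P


Checking option (b) Y = P + 5:
  P = 6.34 -> Y = 11.34 ✓
  P = 6.407 -> Y = 11.407 ✓
  P = 5.872 -> Y = 10.872 ✓
All samples match this transformation.

(b) P + 5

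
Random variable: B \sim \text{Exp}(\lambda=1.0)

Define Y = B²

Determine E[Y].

Using E[X²] = Var(X) + (E[X])²:
E[B] = 1
Var(B) = 1/1.0^2 = 1
E[B²] = 1 + 1² = 1 + 1 = 2

2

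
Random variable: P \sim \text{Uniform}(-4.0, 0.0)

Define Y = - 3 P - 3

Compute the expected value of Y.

For Y = -3P - 3:
E[Y] = -3 * E[P] - 3
E[P] = (-4 + 0)/2 = -2
E[Y] = -3 * (-2) - 3 = 3

3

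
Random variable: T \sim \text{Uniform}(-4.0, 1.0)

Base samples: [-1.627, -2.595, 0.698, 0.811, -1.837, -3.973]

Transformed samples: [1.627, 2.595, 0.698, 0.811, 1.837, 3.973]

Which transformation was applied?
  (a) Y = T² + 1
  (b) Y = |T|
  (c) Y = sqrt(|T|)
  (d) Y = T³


Checking option (b) Y = |T|:
  T = -1.627 -> Y = 1.627 ✓
  T = -2.595 -> Y = 2.595 ✓
  T = 0.698 -> Y = 0.698 ✓
All samples match this transformation.

(b) |T|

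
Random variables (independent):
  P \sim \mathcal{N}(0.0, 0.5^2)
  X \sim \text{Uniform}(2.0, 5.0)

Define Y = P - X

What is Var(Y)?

For independent RVs: Var(aX + bY) = a²Var(X) + b²Var(Y)
Var(P) = 0.25
Var(X) = 0.75
Var(Y) = 1²*0.25 + (-1)²*0.75
= 1*0.25 + 1*0.75 = 1

1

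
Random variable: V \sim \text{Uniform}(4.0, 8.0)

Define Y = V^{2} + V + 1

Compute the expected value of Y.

E[Y] = 1*E[V²] + 1*E[V] + 1
E[V] = 6
E[V²] = Var(V) + (E[V])² = 1.3333333 + 36 = 37.333333
E[Y] = 1*37.333333 + 1*6 + 1 = 44.333333

44.333333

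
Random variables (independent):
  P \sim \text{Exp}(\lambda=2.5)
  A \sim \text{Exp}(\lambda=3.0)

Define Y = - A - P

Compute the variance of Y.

For independent RVs: Var(aX + bY) = a²Var(X) + b²Var(Y)
Var(P) = 0.16
Var(A) = 0.11111111
Var(Y) = (-1)²*0.16 + (-1)²*0.11111111
= 1*0.16 + 1*0.11111111 = 0.27111111

0.27111111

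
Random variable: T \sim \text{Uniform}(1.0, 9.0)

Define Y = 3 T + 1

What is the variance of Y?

For Y = aT + b: Var(Y) = a² * Var(T)
Var(T) = (9 - 1)^2/12 = 5.3333333
Var(Y) = 3² * 5.3333333 = 9 * 5.3333333 = 48

48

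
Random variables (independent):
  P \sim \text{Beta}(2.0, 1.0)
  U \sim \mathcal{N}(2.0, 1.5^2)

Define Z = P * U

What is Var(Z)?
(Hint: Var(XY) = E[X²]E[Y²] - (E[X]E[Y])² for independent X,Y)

Var(XY) = E[X²]E[Y²] - (E[X]E[Y])²
E[P] = 0.66666667, Var(P) = 0.055555556
E[U] = 2, Var(U) = 2.25
E[P²] = 0.055555556 + 0.66666667² = 0.5
E[U²] = 2.25 + 2² = 6.25
Var(Z) = 0.5*6.25 - (0.66666667*2)²
= 3.125 - 1.7777778 = 1.3472222

1.3472222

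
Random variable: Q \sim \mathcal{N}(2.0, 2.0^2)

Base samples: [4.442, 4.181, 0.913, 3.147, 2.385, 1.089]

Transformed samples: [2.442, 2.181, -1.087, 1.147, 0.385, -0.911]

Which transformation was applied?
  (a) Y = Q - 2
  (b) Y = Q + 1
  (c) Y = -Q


Checking option (a) Y = Q - 2:
  Q = 4.442 -> Y = 2.442 ✓
  Q = 4.181 -> Y = 2.181 ✓
  Q = 0.913 -> Y = -1.087 ✓
All samples match this transformation.

(a) Q - 2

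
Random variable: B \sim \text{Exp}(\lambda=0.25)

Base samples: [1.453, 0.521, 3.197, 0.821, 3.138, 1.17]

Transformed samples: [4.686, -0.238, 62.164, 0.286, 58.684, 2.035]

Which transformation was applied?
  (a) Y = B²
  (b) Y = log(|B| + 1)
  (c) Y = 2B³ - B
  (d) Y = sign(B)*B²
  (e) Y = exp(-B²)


Checking option (c) Y = 2B³ - B:
  B = 1.453 -> Y = 4.686 ✓
  B = 0.521 -> Y = -0.238 ✓
  B = 3.197 -> Y = 62.164 ✓
All samples match this transformation.

(c) 2B³ - B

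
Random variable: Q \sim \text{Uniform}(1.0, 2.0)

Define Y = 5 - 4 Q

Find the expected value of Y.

For Y = -4Q + 5:
E[Y] = -4 * E[Q] + 5
E[Q] = (1 + 2)/2 = 1.5
E[Y] = -4 * 1.5 + 5 = -1

-1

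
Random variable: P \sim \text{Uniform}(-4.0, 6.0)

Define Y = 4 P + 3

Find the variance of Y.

For Y = aP + b: Var(Y) = a² * Var(P)
Var(P) = (6 + 4)^2/12 = 8.3333333
Var(Y) = 4² * 8.3333333 = 16 * 8.3333333 = 133.33333

133.33333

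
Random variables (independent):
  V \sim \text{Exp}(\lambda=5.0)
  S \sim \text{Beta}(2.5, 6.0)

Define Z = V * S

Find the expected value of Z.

For independent RVs: E[XY] = E[X]*E[Y]
E[V] = 0.2
E[S] = 0.29411765
E[Z] = 0.2 * 0.29411765 = 0.058823529

0.058823529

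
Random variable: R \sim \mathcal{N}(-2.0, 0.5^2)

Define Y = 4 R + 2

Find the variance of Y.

For Y = aR + b: Var(Y) = a² * Var(R)
Var(R) = 0.5^2 = 0.25
Var(Y) = 4² * 0.25 = 16 * 0.25 = 4

4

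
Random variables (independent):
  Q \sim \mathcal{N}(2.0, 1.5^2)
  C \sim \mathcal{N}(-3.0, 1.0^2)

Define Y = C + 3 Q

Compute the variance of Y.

For independent RVs: Var(aX + bY) = a²Var(X) + b²Var(Y)
Var(Q) = 2.25
Var(C) = 1
Var(Y) = 3²*2.25 + 1²*1
= 9*2.25 + 1*1 = 21.25

21.25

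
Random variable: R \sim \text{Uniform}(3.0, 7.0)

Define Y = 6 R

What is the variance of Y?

For Y = aR + b: Var(Y) = a² * Var(R)
Var(R) = (7 - 3)^2/12 = 1.3333333
Var(Y) = 6² * 1.3333333 = 36 * 1.3333333 = 48

48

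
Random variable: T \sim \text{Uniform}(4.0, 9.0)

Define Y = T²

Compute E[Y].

Using E[X²] = Var(X) + (E[X])²:
E[T] = 6.5
Var(T) = (9 - 4)^2/12 = 2.0833333
E[T²] = 2.0833333 + 6.5² = 2.0833333 + 42.25 = 44.333333

44.333333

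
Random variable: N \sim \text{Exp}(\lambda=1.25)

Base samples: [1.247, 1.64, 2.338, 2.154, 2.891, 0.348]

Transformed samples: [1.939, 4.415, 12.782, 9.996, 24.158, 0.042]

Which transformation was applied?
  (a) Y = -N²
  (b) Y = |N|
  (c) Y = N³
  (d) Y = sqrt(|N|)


Checking option (c) Y = N³:
  N = 1.247 -> Y = 1.939 ✓
  N = 1.64 -> Y = 4.415 ✓
  N = 2.338 -> Y = 12.782 ✓
All samples match this transformation.

(c) N³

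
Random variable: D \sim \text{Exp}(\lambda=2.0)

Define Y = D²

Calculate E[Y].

Using E[X²] = Var(X) + (E[X])²:
E[D] = 0.5
Var(D) = 1/2.0^2 = 0.25
E[D²] = 0.25 + 0.5² = 0.25 + 0.25 = 0.5

0.5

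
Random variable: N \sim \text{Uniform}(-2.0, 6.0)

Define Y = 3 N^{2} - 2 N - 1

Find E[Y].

E[Y] = 3*E[N²] - 2*E[N] - 1
E[N] = 2
E[N²] = Var(N) + (E[N])² = 5.3333333 + 4 = 9.3333333
E[Y] = 3*9.3333333 - 2*2 - 1 = 23

23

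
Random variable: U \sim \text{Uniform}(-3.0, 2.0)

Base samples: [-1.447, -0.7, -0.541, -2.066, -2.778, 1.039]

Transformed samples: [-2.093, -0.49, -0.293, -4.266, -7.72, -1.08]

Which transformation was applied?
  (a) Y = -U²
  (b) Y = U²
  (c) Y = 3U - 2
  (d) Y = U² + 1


Checking option (a) Y = -U²:
  U = -1.447 -> Y = -2.093 ✓
  U = -0.7 -> Y = -0.49 ✓
  U = -0.541 -> Y = -0.293 ✓
All samples match this transformation.

(a) -U²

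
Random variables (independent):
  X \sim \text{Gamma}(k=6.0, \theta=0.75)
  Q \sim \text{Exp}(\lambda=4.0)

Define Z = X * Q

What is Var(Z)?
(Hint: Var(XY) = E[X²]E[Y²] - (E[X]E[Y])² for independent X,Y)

Var(XY) = E[X²]E[Y²] - (E[X]E[Y])²
E[X] = 4.5, Var(X) = 3.375
E[Q] = 0.25, Var(Q) = 0.0625
E[X²] = 3.375 + 4.5² = 23.625
E[Q²] = 0.0625 + 0.25² = 0.125
Var(Z) = 23.625*0.125 - (4.5*0.25)²
= 2.953125 - 1.265625 = 1.6875

1.6875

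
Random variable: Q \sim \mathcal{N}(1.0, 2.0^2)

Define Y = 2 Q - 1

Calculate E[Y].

For Y = 2Q - 1:
E[Y] = 2 * E[Q] - 1
E[Q] = 1.0 = 1
E[Y] = 2 * 1 - 1 = 1

1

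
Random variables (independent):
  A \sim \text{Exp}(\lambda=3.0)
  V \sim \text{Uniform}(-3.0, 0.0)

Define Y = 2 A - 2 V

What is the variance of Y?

For independent RVs: Var(aX + bY) = a²Var(X) + b²Var(Y)
Var(A) = 0.11111111
Var(V) = 0.75
Var(Y) = 2²*0.11111111 + (-2)²*0.75
= 4*0.11111111 + 4*0.75 = 3.4444444

3.4444444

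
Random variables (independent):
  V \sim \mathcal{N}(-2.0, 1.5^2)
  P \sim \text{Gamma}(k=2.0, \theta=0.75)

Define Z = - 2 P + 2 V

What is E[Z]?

E[Z] = 2*E[V] - 2*E[P]
E[V] = -2
E[P] = 1.5
E[Z] = 2*(-2) - 2*1.5 = -7

-7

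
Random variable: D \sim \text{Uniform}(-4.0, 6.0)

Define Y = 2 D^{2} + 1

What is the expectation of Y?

E[Y] = 2*E[D²] + 1
E[D] = 1
E[D²] = Var(D) + (E[D])² = 8.3333333 + 1 = 9.3333333
E[Y] = 2*9.3333333 + 1 = 19.666667

19.666667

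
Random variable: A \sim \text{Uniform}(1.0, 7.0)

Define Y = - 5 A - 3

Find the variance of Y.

For Y = aA + b: Var(Y) = a² * Var(A)
Var(A) = (7 - 1)^2/12 = 3
Var(Y) = (-5)² * 3 = 25 * 3 = 75

75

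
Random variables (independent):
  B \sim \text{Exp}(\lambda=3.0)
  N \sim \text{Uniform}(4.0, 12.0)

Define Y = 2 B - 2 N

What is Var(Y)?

For independent RVs: Var(aX + bY) = a²Var(X) + b²Var(Y)
Var(B) = 0.11111111
Var(N) = 5.3333333
Var(Y) = 2²*0.11111111 + (-2)²*5.3333333
= 4*0.11111111 + 4*5.3333333 = 21.777778

21.777778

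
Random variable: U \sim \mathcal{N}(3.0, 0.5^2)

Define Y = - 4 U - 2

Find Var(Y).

For Y = aU + b: Var(Y) = a² * Var(U)
Var(U) = 0.5^2 = 0.25
Var(Y) = (-4)² * 0.25 = 16 * 0.25 = 4

4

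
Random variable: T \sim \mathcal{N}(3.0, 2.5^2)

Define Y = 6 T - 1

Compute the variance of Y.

For Y = aT + b: Var(Y) = a² * Var(T)
Var(T) = 2.5^2 = 6.25
Var(Y) = 6² * 6.25 = 36 * 6.25 = 225

225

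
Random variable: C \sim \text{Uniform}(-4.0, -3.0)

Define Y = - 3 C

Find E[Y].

For Y = -3C:
E[Y] = -3 * E[C]
E[C] = (-4 - 3)/2 = -3.5
E[Y] = -3 * (-3.5) = 10.5

10.5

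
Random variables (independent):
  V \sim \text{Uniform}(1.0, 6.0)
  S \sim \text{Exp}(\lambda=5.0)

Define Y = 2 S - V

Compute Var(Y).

For independent RVs: Var(aX + bY) = a²Var(X) + b²Var(Y)
Var(V) = 2.0833333
Var(S) = 0.04
Var(Y) = (-1)²*2.0833333 + 2²*0.04
= 1*2.0833333 + 4*0.04 = 2.2433333

2.2433333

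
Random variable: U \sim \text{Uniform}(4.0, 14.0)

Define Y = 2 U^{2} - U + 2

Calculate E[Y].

E[Y] = 2*E[U²] - 1*E[U] + 2
E[U] = 9
E[U²] = Var(U) + (E[U])² = 8.3333333 + 81 = 89.333333
E[Y] = 2*89.333333 - 1*9 + 2 = 171.66667

171.66667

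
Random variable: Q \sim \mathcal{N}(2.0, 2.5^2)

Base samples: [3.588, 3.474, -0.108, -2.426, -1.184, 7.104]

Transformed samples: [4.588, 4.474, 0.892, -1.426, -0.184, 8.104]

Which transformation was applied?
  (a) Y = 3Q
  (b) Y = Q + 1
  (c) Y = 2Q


Checking option (b) Y = Q + 1:
  Q = 3.588 -> Y = 4.588 ✓
  Q = 3.474 -> Y = 4.474 ✓
  Q = -0.108 -> Y = 0.892 ✓
All samples match this transformation.

(b) Q + 1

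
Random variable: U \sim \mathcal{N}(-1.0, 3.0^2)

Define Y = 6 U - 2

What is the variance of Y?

For Y = aU + b: Var(Y) = a² * Var(U)
Var(U) = 3.0^2 = 9
Var(Y) = 6² * 9 = 36 * 9 = 324

324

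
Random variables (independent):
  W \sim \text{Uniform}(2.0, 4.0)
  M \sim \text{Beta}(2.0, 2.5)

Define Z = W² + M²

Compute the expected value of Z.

E[Z] = E[W²] + E[M²]
E[W²] = Var(W) + E[W]² = 0.33333333 + 9 = 9.3333333
E[M²] = Var(M) + E[M]² = 0.044893378 + 0.19753086 = 0.24242424
E[Z] = 9.3333333 + 0.24242424 = 9.5757576

9.5757576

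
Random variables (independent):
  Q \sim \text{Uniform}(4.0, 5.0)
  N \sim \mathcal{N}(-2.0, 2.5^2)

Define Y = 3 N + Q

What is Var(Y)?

For independent RVs: Var(aX + bY) = a²Var(X) + b²Var(Y)
Var(Q) = 0.083333333
Var(N) = 6.25
Var(Y) = 1²*0.083333333 + 3²*6.25
= 1*0.083333333 + 9*6.25 = 56.333333

56.333333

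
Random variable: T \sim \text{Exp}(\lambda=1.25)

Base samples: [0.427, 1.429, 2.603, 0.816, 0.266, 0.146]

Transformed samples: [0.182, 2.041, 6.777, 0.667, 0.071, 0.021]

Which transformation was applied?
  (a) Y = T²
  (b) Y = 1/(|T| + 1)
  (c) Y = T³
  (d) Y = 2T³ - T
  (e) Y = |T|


Checking option (a) Y = T²:
  T = 0.427 -> Y = 0.182 ✓
  T = 1.429 -> Y = 2.041 ✓
  T = 2.603 -> Y = 6.777 ✓
All samples match this transformation.

(a) T²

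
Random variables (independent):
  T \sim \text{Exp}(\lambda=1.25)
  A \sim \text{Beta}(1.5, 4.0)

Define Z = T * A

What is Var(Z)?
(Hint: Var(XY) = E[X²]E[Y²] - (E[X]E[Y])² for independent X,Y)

Var(XY) = E[X²]E[Y²] - (E[X]E[Y])²
E[T] = 0.8, Var(T) = 0.64
E[A] = 0.27272727, Var(A) = 0.03051494
E[T²] = 0.64 + 0.8² = 1.28
E[A²] = 0.03051494 + 0.27272727² = 0.1048951
Var(Z) = 1.28*0.1048951 - (0.8*0.27272727)²
= 0.13426573 - 0.047603306 = 0.086662428

0.086662428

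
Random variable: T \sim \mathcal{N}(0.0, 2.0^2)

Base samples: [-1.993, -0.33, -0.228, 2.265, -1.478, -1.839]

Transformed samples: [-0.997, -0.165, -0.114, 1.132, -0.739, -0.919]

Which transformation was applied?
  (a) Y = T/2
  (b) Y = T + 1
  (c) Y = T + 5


Checking option (a) Y = T/2:
  T = -1.993 -> Y = -0.997 ✓
  T = -0.33 -> Y = -0.165 ✓
  T = -0.228 -> Y = -0.114 ✓
All samples match this transformation.

(a) T/2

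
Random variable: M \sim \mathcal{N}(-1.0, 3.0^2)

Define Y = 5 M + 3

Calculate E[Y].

For Y = 5M + 3:
E[Y] = 5 * E[M] + 3
E[M] = -1.0 = -1
E[Y] = 5 * (-1) + 3 = -2

-2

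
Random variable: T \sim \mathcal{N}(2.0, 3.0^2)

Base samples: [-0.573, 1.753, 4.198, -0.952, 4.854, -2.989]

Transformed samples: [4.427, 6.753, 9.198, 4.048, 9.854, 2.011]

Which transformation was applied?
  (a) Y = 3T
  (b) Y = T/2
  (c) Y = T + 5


Checking option (c) Y = T + 5:
  T = -0.573 -> Y = 4.427 ✓
  T = 1.753 -> Y = 6.753 ✓
  T = 4.198 -> Y = 9.198 ✓
All samples match this transformation.

(c) T + 5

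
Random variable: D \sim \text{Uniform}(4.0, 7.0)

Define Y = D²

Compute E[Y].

Using E[X²] = Var(X) + (E[X])²:
E[D] = 5.5
Var(D) = (7 - 4)^2/12 = 0.75
E[D²] = 0.75 + 5.5² = 0.75 + 30.25 = 31

31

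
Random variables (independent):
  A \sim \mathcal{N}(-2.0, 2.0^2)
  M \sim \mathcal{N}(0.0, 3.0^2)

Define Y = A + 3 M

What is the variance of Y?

For independent RVs: Var(aX + bY) = a²Var(X) + b²Var(Y)
Var(A) = 4
Var(M) = 9
Var(Y) = 1²*4 + 3²*9
= 1*4 + 9*9 = 85

85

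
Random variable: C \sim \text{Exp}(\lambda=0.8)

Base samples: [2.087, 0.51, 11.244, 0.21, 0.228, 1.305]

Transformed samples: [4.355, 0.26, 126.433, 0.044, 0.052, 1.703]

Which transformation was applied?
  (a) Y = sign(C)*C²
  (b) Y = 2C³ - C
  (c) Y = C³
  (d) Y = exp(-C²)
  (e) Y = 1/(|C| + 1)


Checking option (a) Y = sign(C)*C²:
  C = 2.087 -> Y = 4.355 ✓
  C = 0.51 -> Y = 0.26 ✓
  C = 11.244 -> Y = 126.433 ✓
All samples match this transformation.

(a) sign(C)*C²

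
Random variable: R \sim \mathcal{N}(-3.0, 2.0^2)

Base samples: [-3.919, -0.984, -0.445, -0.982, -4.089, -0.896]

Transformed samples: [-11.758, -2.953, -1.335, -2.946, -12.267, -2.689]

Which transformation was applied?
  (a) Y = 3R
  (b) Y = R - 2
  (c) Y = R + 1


Checking option (a) Y = 3R:
  R = -3.919 -> Y = -11.758 ✓
  R = -0.984 -> Y = -2.953 ✓
  R = -0.445 -> Y = -1.335 ✓
All samples match this transformation.

(a) 3R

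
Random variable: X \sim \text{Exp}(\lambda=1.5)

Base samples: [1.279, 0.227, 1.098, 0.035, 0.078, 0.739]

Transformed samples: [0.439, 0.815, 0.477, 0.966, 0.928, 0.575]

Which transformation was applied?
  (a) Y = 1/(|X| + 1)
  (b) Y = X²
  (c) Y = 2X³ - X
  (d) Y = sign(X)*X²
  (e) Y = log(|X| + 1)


Checking option (a) Y = 1/(|X| + 1):
  X = 1.279 -> Y = 0.439 ✓
  X = 0.227 -> Y = 0.815 ✓
  X = 1.098 -> Y = 0.477 ✓
All samples match this transformation.

(a) 1/(|X| + 1)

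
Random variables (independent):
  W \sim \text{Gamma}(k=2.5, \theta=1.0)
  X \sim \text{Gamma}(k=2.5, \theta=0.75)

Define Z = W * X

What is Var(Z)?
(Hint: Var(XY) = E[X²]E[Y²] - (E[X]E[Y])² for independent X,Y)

Var(XY) = E[X²]E[Y²] - (E[X]E[Y])²
E[W] = 2.5, Var(W) = 2.5
E[X] = 1.875, Var(X) = 1.40625
E[W²] = 2.5 + 2.5² = 8.75
E[X²] = 1.40625 + 1.875² = 4.921875
Var(Z) = 8.75*4.921875 - (2.5*1.875)²
= 43.066406 - 21.972656 = 21.09375

21.09375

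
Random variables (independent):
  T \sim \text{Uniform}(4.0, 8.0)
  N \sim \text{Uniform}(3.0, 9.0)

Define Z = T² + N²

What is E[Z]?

E[Z] = E[T²] + E[N²]
E[T²] = Var(T) + E[T]² = 1.3333333 + 36 = 37.333333
E[N²] = Var(N) + E[N]² = 3 + 36 = 39
E[Z] = 37.333333 + 39 = 76.333333

76.333333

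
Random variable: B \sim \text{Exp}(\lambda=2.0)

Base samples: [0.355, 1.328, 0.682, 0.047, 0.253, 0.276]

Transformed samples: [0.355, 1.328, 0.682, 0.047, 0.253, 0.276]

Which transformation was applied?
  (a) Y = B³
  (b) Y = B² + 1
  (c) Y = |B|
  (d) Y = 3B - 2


Checking option (c) Y = |B|:
  B = 0.355 -> Y = 0.355 ✓
  B = 1.328 -> Y = 1.328 ✓
  B = 0.682 -> Y = 0.682 ✓
All samples match this transformation.

(c) |B|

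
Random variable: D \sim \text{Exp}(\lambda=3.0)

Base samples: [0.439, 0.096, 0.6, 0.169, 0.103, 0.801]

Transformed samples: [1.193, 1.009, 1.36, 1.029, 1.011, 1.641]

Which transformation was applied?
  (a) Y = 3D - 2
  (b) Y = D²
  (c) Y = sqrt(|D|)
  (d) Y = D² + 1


Checking option (d) Y = D² + 1:
  D = 0.439 -> Y = 1.193 ✓
  D = 0.096 -> Y = 1.009 ✓
  D = 0.6 -> Y = 1.36 ✓
All samples match this transformation.

(d) D² + 1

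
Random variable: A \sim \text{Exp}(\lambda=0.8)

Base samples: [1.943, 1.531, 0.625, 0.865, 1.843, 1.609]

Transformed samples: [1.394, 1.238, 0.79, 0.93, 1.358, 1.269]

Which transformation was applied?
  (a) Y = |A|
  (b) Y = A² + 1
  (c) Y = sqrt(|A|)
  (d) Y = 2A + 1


Checking option (c) Y = sqrt(|A|):
  A = 1.943 -> Y = 1.394 ✓
  A = 1.531 -> Y = 1.238 ✓
  A = 0.625 -> Y = 0.79 ✓
All samples match this transformation.

(c) sqrt(|A|)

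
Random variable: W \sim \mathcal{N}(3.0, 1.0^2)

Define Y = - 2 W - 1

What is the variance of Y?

For Y = aW + b: Var(Y) = a² * Var(W)
Var(W) = 1.0^2 = 1
Var(Y) = (-2)² * 1 = 4 * 1 = 4

4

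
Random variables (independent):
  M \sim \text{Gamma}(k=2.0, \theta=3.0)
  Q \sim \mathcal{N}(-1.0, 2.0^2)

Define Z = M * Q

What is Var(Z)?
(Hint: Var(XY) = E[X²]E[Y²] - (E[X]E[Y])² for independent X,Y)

Var(XY) = E[X²]E[Y²] - (E[X]E[Y])²
E[M] = 6, Var(M) = 18
E[Q] = -1, Var(Q) = 4
E[M²] = 18 + 6² = 54
E[Q²] = 4 + (-1)² = 5
Var(Z) = 54*5 - (6*(-1))²
= 270 - 36 = 234

234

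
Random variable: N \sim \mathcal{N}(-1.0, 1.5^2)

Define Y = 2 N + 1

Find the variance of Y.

For Y = aN + b: Var(Y) = a² * Var(N)
Var(N) = 1.5^2 = 2.25
Var(Y) = 2² * 2.25 = 4 * 2.25 = 9

9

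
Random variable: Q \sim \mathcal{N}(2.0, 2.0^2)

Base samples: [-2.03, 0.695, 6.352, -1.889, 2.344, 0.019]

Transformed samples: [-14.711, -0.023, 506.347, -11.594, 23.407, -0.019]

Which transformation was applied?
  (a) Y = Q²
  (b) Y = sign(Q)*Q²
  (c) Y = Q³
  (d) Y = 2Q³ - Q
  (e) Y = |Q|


Checking option (d) Y = 2Q³ - Q:
  Q = -2.03 -> Y = -14.711 ✓
  Q = 0.695 -> Y = -0.023 ✓
  Q = 6.352 -> Y = 506.347 ✓
All samples match this transformation.

(d) 2Q³ - Q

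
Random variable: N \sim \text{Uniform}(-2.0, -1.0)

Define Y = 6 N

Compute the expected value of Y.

For Y = 6N:
E[Y] = 6 * E[N]
E[N] = (-2 - 1)/2 = -1.5
E[Y] = 6 * (-1.5) = -9

-9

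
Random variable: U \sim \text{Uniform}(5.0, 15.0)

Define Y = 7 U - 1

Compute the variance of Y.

For Y = aU + b: Var(Y) = a² * Var(U)
Var(U) = (15 - 5)^2/12 = 8.3333333
Var(Y) = 7² * 8.3333333 = 49 * 8.3333333 = 408.33333

408.33333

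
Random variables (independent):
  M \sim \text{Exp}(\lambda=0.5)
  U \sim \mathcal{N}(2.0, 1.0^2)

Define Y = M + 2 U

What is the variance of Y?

For independent RVs: Var(aX + bY) = a²Var(X) + b²Var(Y)
Var(M) = 4
Var(U) = 1
Var(Y) = 1²*4 + 2²*1
= 1*4 + 4*1 = 8

8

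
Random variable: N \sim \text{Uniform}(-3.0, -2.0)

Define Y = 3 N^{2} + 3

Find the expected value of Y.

E[Y] = 3*E[N²] + 3
E[N] = -2.5
E[N²] = Var(N) + (E[N])² = 0.083333333 + 6.25 = 6.3333333
E[Y] = 3*6.3333333 + 3 = 22

22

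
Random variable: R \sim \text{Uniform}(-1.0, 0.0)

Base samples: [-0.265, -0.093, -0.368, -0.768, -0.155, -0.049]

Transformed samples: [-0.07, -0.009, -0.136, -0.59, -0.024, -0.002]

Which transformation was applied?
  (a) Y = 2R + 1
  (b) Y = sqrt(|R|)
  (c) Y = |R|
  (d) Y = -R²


Checking option (d) Y = -R²:
  R = -0.265 -> Y = -0.07 ✓
  R = -0.093 -> Y = -0.009 ✓
  R = -0.368 -> Y = -0.136 ✓
All samples match this transformation.

(d) -R²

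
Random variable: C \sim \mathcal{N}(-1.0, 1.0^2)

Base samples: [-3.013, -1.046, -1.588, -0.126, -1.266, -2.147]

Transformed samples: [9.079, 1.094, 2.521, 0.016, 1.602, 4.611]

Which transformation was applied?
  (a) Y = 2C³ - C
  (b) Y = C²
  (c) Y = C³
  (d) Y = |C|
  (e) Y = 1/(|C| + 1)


Checking option (b) Y = C²:
  C = -3.013 -> Y = 9.079 ✓
  C = -1.046 -> Y = 1.094 ✓
  C = -1.588 -> Y = 2.521 ✓
All samples match this transformation.

(b) C²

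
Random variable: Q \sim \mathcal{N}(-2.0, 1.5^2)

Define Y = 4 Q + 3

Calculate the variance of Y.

For Y = aQ + b: Var(Y) = a² * Var(Q)
Var(Q) = 1.5^2 = 2.25
Var(Y) = 4² * 2.25 = 16 * 2.25 = 36

36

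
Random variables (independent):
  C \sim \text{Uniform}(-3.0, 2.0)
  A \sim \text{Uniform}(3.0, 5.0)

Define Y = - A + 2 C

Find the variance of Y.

For independent RVs: Var(aX + bY) = a²Var(X) + b²Var(Y)
Var(C) = 2.0833333
Var(A) = 0.33333333
Var(Y) = 2²*2.0833333 + (-1)²*0.33333333
= 4*2.0833333 + 1*0.33333333 = 8.6666667

8.6666667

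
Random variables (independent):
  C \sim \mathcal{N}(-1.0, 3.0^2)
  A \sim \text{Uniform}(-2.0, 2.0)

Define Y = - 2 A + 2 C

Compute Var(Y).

For independent RVs: Var(aX + bY) = a²Var(X) + b²Var(Y)
Var(C) = 9
Var(A) = 1.3333333
Var(Y) = 2²*9 + (-2)²*1.3333333
= 4*9 + 4*1.3333333 = 41.333333

41.333333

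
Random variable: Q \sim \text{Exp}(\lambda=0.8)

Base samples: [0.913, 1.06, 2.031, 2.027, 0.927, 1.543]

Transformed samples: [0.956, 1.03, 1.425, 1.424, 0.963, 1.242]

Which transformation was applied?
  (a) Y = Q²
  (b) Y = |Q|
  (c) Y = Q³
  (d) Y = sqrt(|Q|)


Checking option (d) Y = sqrt(|Q|):
  Q = 0.913 -> Y = 0.956 ✓
  Q = 1.06 -> Y = 1.03 ✓
  Q = 2.031 -> Y = 1.425 ✓
All samples match this transformation.

(d) sqrt(|Q|)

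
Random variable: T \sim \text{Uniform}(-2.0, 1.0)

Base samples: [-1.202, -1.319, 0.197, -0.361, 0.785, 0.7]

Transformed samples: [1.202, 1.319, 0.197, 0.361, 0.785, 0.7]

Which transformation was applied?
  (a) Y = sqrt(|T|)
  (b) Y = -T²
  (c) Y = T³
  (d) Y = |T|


Checking option (d) Y = |T|:
  T = -1.202 -> Y = 1.202 ✓
  T = -1.319 -> Y = 1.319 ✓
  T = 0.197 -> Y = 0.197 ✓
All samples match this transformation.

(d) |T|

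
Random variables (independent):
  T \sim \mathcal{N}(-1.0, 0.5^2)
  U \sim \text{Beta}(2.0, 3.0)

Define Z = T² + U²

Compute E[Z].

E[Z] = E[T²] + E[U²]
E[T²] = Var(T) + E[T]² = 0.25 + 1 = 1.25
E[U²] = Var(U) + E[U]² = 0.04 + 0.16 = 0.2
E[Z] = 1.25 + 0.2 = 1.45

1.45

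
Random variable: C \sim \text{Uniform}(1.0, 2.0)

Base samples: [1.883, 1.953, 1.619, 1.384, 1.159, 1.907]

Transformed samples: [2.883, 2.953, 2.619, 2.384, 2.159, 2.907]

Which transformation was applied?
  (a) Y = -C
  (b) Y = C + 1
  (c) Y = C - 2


Checking option (b) Y = C + 1:
  C = 1.883 -> Y = 2.883 ✓
  C = 1.953 -> Y = 2.953 ✓
  C = 1.619 -> Y = 2.619 ✓
All samples match this transformation.

(b) C + 1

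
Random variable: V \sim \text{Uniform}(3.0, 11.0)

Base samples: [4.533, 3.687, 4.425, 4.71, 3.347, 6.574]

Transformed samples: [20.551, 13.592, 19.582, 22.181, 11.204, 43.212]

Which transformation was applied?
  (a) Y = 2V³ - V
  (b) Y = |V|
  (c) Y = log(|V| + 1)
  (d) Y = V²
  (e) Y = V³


Checking option (d) Y = V²:
  V = 4.533 -> Y = 20.551 ✓
  V = 3.687 -> Y = 13.592 ✓
  V = 4.425 -> Y = 19.582 ✓
All samples match this transformation.

(d) V²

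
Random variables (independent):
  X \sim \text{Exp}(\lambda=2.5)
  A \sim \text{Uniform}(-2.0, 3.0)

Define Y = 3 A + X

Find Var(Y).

For independent RVs: Var(aX + bY) = a²Var(X) + b²Var(Y)
Var(X) = 0.16
Var(A) = 2.0833333
Var(Y) = 1²*0.16 + 3²*2.0833333
= 1*0.16 + 9*2.0833333 = 18.91

18.91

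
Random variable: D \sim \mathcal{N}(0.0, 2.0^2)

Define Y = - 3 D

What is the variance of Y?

For Y = aD + b: Var(Y) = a² * Var(D)
Var(D) = 2.0^2 = 4
Var(Y) = (-3)² * 4 = 9 * 4 = 36

36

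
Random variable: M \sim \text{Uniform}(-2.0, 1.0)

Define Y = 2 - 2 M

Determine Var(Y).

For Y = aM + b: Var(Y) = a² * Var(M)
Var(M) = (1 + 2)^2/12 = 0.75
Var(Y) = (-2)² * 0.75 = 4 * 0.75 = 3

3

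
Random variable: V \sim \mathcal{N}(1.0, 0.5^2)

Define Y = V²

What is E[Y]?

Using E[X²] = Var(X) + (E[X])²:
E[V] = 1
Var(V) = 0.5^2 = 0.25
E[V²] = 0.25 + 1² = 0.25 + 1 = 1.25

1.25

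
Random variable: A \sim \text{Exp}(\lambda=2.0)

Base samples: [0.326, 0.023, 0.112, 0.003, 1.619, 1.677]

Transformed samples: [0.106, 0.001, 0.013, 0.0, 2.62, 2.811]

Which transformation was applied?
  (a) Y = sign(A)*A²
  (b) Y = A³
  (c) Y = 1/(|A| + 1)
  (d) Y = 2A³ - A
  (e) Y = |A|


Checking option (a) Y = sign(A)*A²:
  A = 0.326 -> Y = 0.106 ✓
  A = 0.023 -> Y = 0.001 ✓
  A = 0.112 -> Y = 0.013 ✓
All samples match this transformation.

(a) sign(A)*A²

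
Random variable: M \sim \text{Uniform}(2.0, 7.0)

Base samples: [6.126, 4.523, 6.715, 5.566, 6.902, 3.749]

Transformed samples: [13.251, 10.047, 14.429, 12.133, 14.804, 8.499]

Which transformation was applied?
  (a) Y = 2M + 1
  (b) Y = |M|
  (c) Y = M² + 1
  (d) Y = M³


Checking option (a) Y = 2M + 1:
  M = 6.126 -> Y = 13.251 ✓
  M = 4.523 -> Y = 10.047 ✓
  M = 6.715 -> Y = 14.429 ✓
All samples match this transformation.

(a) 2M + 1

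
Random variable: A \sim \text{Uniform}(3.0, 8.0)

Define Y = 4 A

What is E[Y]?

For Y = 4A:
E[Y] = 4 * E[A]
E[A] = (3 + 8)/2 = 5.5
E[Y] = 4 * 5.5 = 22

22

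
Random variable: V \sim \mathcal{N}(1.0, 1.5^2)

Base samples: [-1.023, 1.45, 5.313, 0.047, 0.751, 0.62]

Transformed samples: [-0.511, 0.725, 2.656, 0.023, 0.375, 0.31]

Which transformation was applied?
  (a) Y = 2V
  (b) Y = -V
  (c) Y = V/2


Checking option (c) Y = V/2:
  V = -1.023 -> Y = -0.511 ✓
  V = 1.45 -> Y = 0.725 ✓
  V = 5.313 -> Y = 2.656 ✓
All samples match this transformation.

(c) V/2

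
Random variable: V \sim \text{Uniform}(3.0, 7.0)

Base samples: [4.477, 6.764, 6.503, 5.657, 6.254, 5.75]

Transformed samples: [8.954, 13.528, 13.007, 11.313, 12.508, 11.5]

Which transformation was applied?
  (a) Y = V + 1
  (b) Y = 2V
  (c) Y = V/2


Checking option (b) Y = 2V:
  V = 4.477 -> Y = 8.954 ✓
  V = 6.764 -> Y = 13.528 ✓
  V = 6.503 -> Y = 13.007 ✓
All samples match this transformation.

(b) 2V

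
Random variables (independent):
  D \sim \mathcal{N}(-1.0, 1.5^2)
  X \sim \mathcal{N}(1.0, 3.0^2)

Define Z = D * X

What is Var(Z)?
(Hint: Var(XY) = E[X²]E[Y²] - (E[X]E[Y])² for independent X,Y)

Var(XY) = E[X²]E[Y²] - (E[X]E[Y])²
E[D] = -1, Var(D) = 2.25
E[X] = 1, Var(X) = 9
E[D²] = 2.25 + (-1)² = 3.25
E[X²] = 9 + 1² = 10
Var(Z) = 3.25*10 - (-1*1)²
= 32.5 - 1 = 31.5

31.5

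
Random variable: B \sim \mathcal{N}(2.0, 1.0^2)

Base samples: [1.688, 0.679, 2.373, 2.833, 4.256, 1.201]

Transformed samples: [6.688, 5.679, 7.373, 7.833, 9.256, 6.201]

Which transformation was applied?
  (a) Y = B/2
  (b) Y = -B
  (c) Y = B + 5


Checking option (c) Y = B + 5:
  B = 1.688 -> Y = 6.688 ✓
  B = 0.679 -> Y = 5.679 ✓
  B = 2.373 -> Y = 7.373 ✓
All samples match this transformation.

(c) B + 5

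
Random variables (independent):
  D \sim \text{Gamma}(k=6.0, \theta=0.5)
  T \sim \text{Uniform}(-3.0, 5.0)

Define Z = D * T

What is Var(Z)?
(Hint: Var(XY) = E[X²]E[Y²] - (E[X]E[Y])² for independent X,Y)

Var(XY) = E[X²]E[Y²] - (E[X]E[Y])²
E[D] = 3, Var(D) = 1.5
E[T] = 1, Var(T) = 5.3333333
E[D²] = 1.5 + 3² = 10.5
E[T²] = 5.3333333 + 1² = 6.3333333
Var(Z) = 10.5*6.3333333 - (3*1)²
= 66.5 - 9 = 57.5

57.5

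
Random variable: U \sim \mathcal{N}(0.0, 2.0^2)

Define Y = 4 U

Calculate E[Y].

For Y = 4U:
E[Y] = 4 * E[U]
E[U] = 0.0 = 0
E[Y] = 4 * 0 = 0

0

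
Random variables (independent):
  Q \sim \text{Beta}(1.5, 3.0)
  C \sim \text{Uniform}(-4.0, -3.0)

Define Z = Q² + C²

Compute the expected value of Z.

E[Z] = E[Q²] + E[C²]
E[Q²] = Var(Q) + E[Q]² = 0.04040404 + 0.11111111 = 0.15151515
E[C²] = Var(C) + E[C]² = 0.083333333 + 12.25 = 12.333333
E[Z] = 0.15151515 + 12.333333 = 12.484848

12.484848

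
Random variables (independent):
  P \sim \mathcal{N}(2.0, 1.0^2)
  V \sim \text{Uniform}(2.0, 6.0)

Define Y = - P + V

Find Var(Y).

For independent RVs: Var(aX + bY) = a²Var(X) + b²Var(Y)
Var(P) = 1
Var(V) = 1.3333333
Var(Y) = (-1)²*1 + 1²*1.3333333
= 1*1 + 1*1.3333333 = 2.3333333

2.3333333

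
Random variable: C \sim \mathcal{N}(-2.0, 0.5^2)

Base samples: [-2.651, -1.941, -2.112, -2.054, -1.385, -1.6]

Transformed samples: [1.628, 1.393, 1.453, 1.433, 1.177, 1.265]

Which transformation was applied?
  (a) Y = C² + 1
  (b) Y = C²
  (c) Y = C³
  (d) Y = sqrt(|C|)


Checking option (d) Y = sqrt(|C|):
  C = -2.651 -> Y = 1.628 ✓
  C = -1.941 -> Y = 1.393 ✓
  C = -2.112 -> Y = 1.453 ✓
All samples match this transformation.

(d) sqrt(|C|)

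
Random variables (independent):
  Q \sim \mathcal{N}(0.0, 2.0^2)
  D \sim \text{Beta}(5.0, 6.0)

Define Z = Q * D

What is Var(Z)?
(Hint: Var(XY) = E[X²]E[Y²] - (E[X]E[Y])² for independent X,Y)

Var(XY) = E[X²]E[Y²] - (E[X]E[Y])²
E[Q] = 0, Var(Q) = 4
E[D] = 0.45454545, Var(D) = 0.020661157
E[Q²] = 4 + 0² = 4
E[D²] = 0.020661157 + 0.45454545² = 0.22727273
Var(Z) = 4*0.22727273 - (0*0.45454545)²
= 0.90909091 - 0 = 0.90909091

0.90909091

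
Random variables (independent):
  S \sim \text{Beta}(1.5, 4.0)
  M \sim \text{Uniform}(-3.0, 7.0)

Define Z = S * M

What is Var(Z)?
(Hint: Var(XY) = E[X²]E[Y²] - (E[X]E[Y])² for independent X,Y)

Var(XY) = E[X²]E[Y²] - (E[X]E[Y])²
E[S] = 0.27272727, Var(S) = 0.03051494
E[M] = 2, Var(M) = 8.3333333
E[S²] = 0.03051494 + 0.27272727² = 0.1048951
E[M²] = 8.3333333 + 2² = 12.333333
Var(Z) = 0.1048951*12.333333 - (0.27272727*2)²
= 1.2937063 - 0.29752066 = 0.99618563

0.99618563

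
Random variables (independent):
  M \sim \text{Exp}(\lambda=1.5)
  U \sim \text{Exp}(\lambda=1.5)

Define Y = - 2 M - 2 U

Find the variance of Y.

For independent RVs: Var(aX + bY) = a²Var(X) + b²Var(Y)
Var(M) = 0.44444444
Var(U) = 0.44444444
Var(Y) = (-2)²*0.44444444 + (-2)²*0.44444444
= 4*0.44444444 + 4*0.44444444 = 3.5555556

3.5555556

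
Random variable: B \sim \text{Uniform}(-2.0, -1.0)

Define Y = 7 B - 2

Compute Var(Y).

For Y = aB + b: Var(Y) = a² * Var(B)
Var(B) = (-1 + 2)^2/12 = 0.083333333
Var(Y) = 7² * 0.083333333 = 49 * 0.083333333 = 4.0833333

4.0833333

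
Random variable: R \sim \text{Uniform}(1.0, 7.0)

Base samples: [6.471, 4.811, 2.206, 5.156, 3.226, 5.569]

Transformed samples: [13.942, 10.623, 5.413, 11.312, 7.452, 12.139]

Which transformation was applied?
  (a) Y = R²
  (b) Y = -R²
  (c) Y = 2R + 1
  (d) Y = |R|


Checking option (c) Y = 2R + 1:
  R = 6.471 -> Y = 13.942 ✓
  R = 4.811 -> Y = 10.623 ✓
  R = 2.206 -> Y = 5.413 ✓
All samples match this transformation.

(c) 2R + 1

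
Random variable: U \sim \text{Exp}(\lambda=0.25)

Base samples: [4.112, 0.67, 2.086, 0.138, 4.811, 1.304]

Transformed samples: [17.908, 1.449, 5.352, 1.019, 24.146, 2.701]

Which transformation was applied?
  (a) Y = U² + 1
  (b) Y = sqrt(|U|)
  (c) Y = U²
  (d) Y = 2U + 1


Checking option (a) Y = U² + 1:
  U = 4.112 -> Y = 17.908 ✓
  U = 0.67 -> Y = 1.449 ✓
  U = 2.086 -> Y = 5.352 ✓
All samples match this transformation.

(a) U² + 1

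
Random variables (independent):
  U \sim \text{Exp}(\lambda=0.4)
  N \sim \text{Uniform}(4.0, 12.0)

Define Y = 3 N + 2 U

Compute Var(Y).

For independent RVs: Var(aX + bY) = a²Var(X) + b²Var(Y)
Var(U) = 6.25
Var(N) = 5.3333333
Var(Y) = 2²*6.25 + 3²*5.3333333
= 4*6.25 + 9*5.3333333 = 73

73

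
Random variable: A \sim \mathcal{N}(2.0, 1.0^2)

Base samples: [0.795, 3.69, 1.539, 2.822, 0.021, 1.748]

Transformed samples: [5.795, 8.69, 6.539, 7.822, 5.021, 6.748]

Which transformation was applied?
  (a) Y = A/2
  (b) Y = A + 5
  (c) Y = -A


Checking option (b) Y = A + 5:
  A = 0.795 -> Y = 5.795 ✓
  A = 3.69 -> Y = 8.69 ✓
  A = 1.539 -> Y = 6.539 ✓
All samples match this transformation.

(b) A + 5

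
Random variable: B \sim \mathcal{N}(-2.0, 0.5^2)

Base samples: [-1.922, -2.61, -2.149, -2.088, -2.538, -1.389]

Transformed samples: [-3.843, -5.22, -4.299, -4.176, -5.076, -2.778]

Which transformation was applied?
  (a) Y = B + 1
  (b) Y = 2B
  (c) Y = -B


Checking option (b) Y = 2B:
  B = -1.922 -> Y = -3.843 ✓
  B = -2.61 -> Y = -5.22 ✓
  B = -2.149 -> Y = -4.299 ✓
All samples match this transformation.

(b) 2B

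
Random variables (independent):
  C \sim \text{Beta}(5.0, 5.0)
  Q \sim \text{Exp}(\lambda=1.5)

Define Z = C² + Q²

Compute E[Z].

E[Z] = E[C²] + E[Q²]
E[C²] = Var(C) + E[C]² = 0.022727273 + 0.25 = 0.27272727
E[Q²] = Var(Q) + E[Q]² = 0.44444444 + 0.44444444 = 0.88888889
E[Z] = 0.27272727 + 0.88888889 = 1.1616162

1.1616162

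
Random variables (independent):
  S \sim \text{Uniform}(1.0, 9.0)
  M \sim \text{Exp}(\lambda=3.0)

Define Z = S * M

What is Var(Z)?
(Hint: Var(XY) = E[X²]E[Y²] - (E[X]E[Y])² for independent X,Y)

Var(XY) = E[X²]E[Y²] - (E[X]E[Y])²
E[S] = 5, Var(S) = 5.3333333
E[M] = 0.33333333, Var(M) = 0.11111111
E[S²] = 5.3333333 + 5² = 30.333333
E[M²] = 0.11111111 + 0.33333333² = 0.22222222
Var(Z) = 30.333333*0.22222222 - (5*0.33333333)²
= 6.7407407 - 2.7777778 = 3.962963

3.962963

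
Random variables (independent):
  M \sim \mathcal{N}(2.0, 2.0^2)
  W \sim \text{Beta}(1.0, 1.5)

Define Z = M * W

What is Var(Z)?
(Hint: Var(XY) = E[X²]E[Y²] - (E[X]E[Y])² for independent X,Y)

Var(XY) = E[X²]E[Y²] - (E[X]E[Y])²
E[M] = 2, Var(M) = 4
E[W] = 0.4, Var(W) = 0.068571429
E[M²] = 4 + 2² = 8
E[W²] = 0.068571429 + 0.4² = 0.22857143
Var(Z) = 8*0.22857143 - (2*0.4)²
= 1.8285714 - 0.64 = 1.1885714

1.1885714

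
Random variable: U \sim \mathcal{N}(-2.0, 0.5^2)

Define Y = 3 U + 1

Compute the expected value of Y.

For Y = 3U + 1:
E[Y] = 3 * E[U] + 1
E[U] = -2.0 = -2
E[Y] = 3 * (-2) + 1 = -5

-5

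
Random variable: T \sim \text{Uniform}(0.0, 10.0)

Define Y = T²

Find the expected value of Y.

E[T²] = Var(T) + (E[T])² = 8.3333333 + 25 = 33.333333

33.333333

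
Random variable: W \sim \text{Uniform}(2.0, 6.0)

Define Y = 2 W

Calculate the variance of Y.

For Y = aW + b: Var(Y) = a² * Var(W)
Var(W) = (6 - 2)^2/12 = 1.3333333
Var(Y) = 2² * 1.3333333 = 4 * 1.3333333 = 5.3333333

5.3333333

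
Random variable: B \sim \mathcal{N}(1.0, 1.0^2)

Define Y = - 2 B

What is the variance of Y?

For Y = aB + b: Var(Y) = a² * Var(B)
Var(B) = 1.0^2 = 1
Var(Y) = (-2)² * 1 = 4 * 1 = 4

4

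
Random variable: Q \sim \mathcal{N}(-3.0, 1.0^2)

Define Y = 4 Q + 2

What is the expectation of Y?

For Y = 4Q + 2:
E[Y] = 4 * E[Q] + 2
E[Q] = -3.0 = -3
E[Y] = 4 * (-3) + 2 = -10

-10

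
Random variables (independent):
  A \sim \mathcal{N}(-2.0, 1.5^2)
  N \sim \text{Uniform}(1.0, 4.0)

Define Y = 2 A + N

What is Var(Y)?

For independent RVs: Var(aX + bY) = a²Var(X) + b²Var(Y)
Var(A) = 2.25
Var(N) = 0.75
Var(Y) = 2²*2.25 + 1²*0.75
= 4*2.25 + 1*0.75 = 9.75

9.75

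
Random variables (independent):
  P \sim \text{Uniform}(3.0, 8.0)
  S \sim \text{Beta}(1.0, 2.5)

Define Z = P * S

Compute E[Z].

For independent RVs: E[XY] = E[X]*E[Y]
E[P] = 5.5
E[S] = 0.28571429
E[Z] = 5.5 * 0.28571429 = 1.5714286

1.5714286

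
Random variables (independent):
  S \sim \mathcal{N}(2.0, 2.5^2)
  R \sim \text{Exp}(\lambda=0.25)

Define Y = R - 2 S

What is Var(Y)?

For independent RVs: Var(aX + bY) = a²Var(X) + b²Var(Y)
Var(S) = 6.25
Var(R) = 16
Var(Y) = (-2)²*6.25 + 1²*16
= 4*6.25 + 1*16 = 41

41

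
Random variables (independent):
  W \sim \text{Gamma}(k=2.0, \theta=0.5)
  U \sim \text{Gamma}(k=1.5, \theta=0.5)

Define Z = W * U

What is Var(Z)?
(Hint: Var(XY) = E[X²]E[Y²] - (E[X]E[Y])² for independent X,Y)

Var(XY) = E[X²]E[Y²] - (E[X]E[Y])²
E[W] = 1, Var(W) = 0.5
E[U] = 0.75, Var(U) = 0.375
E[W²] = 0.5 + 1² = 1.5
E[U²] = 0.375 + 0.75² = 0.9375
Var(Z) = 1.5*0.9375 - (1*0.75)²
= 1.40625 - 0.5625 = 0.84375

0.84375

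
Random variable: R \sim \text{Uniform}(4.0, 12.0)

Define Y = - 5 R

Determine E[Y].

For Y = -5R:
E[Y] = -5 * E[R]
E[R] = (4 + 12)/2 = 8
E[Y] = -5 * 8 = -40

-40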